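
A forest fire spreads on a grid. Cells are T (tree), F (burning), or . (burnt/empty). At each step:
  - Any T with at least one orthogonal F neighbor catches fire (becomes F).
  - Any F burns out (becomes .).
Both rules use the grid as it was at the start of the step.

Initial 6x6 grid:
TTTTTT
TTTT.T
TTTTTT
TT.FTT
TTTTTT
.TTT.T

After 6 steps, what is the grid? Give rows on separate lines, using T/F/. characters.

Step 1: 3 trees catch fire, 1 burn out
  TTTTTT
  TTTT.T
  TTTFTT
  TT..FT
  TTTFTT
  .TTT.T
Step 2: 7 trees catch fire, 3 burn out
  TTTTTT
  TTTF.T
  TTF.FT
  TT...F
  TTF.FT
  .TTF.T
Step 3: 7 trees catch fire, 7 burn out
  TTTFTT
  TTF..T
  TF...F
  TT....
  TF...F
  .TF..T
Step 4: 9 trees catch fire, 7 burn out
  TTF.FT
  TF...F
  F.....
  TF....
  F.....
  .F...F
Step 5: 4 trees catch fire, 9 burn out
  TF...F
  F.....
  ......
  F.....
  ......
  ......
Step 6: 1 trees catch fire, 4 burn out
  F.....
  ......
  ......
  ......
  ......
  ......

F.....
......
......
......
......
......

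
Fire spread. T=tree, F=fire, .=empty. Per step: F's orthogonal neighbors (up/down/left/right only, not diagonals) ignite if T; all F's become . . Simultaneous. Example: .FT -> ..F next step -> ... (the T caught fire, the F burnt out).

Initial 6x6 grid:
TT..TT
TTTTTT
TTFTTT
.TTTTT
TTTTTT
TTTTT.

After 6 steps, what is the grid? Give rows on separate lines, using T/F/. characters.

Step 1: 4 trees catch fire, 1 burn out
  TT..TT
  TTFTTT
  TF.FTT
  .TFTTT
  TTTTTT
  TTTTT.
Step 2: 7 trees catch fire, 4 burn out
  TT..TT
  TF.FTT
  F...FT
  .F.FTT
  TTFTTT
  TTTTT.
Step 3: 8 trees catch fire, 7 burn out
  TF..TT
  F...FT
  .....F
  ....FT
  TF.FTT
  TTFTT.
Step 4: 8 trees catch fire, 8 burn out
  F...FT
  .....F
  ......
  .....F
  F...FT
  TF.FT.
Step 5: 4 trees catch fire, 8 burn out
  .....F
  ......
  ......
  ......
  .....F
  F...F.
Step 6: 0 trees catch fire, 4 burn out
  ......
  ......
  ......
  ......
  ......
  ......

......
......
......
......
......
......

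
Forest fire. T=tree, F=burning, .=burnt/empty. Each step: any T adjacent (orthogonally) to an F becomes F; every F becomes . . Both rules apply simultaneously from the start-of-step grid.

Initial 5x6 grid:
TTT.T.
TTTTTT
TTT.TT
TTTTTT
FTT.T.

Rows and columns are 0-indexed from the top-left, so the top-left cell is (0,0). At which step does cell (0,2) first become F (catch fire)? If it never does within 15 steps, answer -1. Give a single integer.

Step 1: cell (0,2)='T' (+2 fires, +1 burnt)
Step 2: cell (0,2)='T' (+3 fires, +2 burnt)
Step 3: cell (0,2)='T' (+3 fires, +3 burnt)
Step 4: cell (0,2)='T' (+4 fires, +3 burnt)
Step 5: cell (0,2)='T' (+3 fires, +4 burnt)
Step 6: cell (0,2)='F' (+5 fires, +3 burnt)
  -> target ignites at step 6
Step 7: cell (0,2)='.' (+2 fires, +5 burnt)
Step 8: cell (0,2)='.' (+2 fires, +2 burnt)
Step 9: cell (0,2)='.' (+0 fires, +2 burnt)
  fire out at step 9

6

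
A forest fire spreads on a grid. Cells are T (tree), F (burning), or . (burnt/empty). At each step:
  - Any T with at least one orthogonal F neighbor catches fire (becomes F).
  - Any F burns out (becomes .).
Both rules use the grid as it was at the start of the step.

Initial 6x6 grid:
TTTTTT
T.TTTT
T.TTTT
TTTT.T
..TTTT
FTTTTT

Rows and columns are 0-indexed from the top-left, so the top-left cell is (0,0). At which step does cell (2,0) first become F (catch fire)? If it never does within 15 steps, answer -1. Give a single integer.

Step 1: cell (2,0)='T' (+1 fires, +1 burnt)
Step 2: cell (2,0)='T' (+1 fires, +1 burnt)
Step 3: cell (2,0)='T' (+2 fires, +1 burnt)
Step 4: cell (2,0)='T' (+3 fires, +2 burnt)
Step 5: cell (2,0)='T' (+5 fires, +3 burnt)
Step 6: cell (2,0)='T' (+4 fires, +5 burnt)
Step 7: cell (2,0)='F' (+5 fires, +4 burnt)
  -> target ignites at step 7
Step 8: cell (2,0)='.' (+5 fires, +5 burnt)
Step 9: cell (2,0)='.' (+3 fires, +5 burnt)
Step 10: cell (2,0)='.' (+1 fires, +3 burnt)
Step 11: cell (2,0)='.' (+0 fires, +1 burnt)
  fire out at step 11

7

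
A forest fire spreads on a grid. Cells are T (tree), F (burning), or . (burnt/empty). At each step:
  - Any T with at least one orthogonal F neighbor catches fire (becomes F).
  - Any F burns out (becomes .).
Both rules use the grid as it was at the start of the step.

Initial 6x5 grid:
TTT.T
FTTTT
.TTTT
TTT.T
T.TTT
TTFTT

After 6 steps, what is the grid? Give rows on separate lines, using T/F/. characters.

Step 1: 5 trees catch fire, 2 burn out
  FTT.T
  .FTTT
  .TTTT
  TTT.T
  T.FTT
  TF.FT
Step 2: 7 trees catch fire, 5 burn out
  .FT.T
  ..FTT
  .FTTT
  TTF.T
  T..FT
  F...F
Step 3: 6 trees catch fire, 7 burn out
  ..F.T
  ...FT
  ..FTT
  TF..T
  F...F
  .....
Step 4: 4 trees catch fire, 6 burn out
  ....T
  ....F
  ...FT
  F...F
  .....
  .....
Step 5: 2 trees catch fire, 4 burn out
  ....F
  .....
  ....F
  .....
  .....
  .....
Step 6: 0 trees catch fire, 2 burn out
  .....
  .....
  .....
  .....
  .....
  .....

.....
.....
.....
.....
.....
.....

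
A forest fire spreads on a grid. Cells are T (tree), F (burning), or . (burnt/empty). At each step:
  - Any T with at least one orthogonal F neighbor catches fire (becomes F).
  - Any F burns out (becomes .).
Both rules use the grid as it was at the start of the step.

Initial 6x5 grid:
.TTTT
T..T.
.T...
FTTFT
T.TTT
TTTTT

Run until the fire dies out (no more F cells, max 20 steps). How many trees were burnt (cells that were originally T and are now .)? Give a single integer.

Answer: 13

Derivation:
Step 1: +5 fires, +2 burnt (F count now 5)
Step 2: +5 fires, +5 burnt (F count now 5)
Step 3: +3 fires, +5 burnt (F count now 3)
Step 4: +0 fires, +3 burnt (F count now 0)
Fire out after step 4
Initially T: 19, now '.': 24
Total burnt (originally-T cells now '.'): 13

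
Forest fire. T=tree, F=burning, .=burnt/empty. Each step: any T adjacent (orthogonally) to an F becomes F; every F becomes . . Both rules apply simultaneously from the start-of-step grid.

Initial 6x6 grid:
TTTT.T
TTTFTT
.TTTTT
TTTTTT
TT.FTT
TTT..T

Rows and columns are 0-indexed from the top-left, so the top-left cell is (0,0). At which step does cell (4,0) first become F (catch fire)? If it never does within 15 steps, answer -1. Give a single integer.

Step 1: cell (4,0)='T' (+6 fires, +2 burnt)
Step 2: cell (4,0)='T' (+8 fires, +6 burnt)
Step 3: cell (4,0)='T' (+8 fires, +8 burnt)
Step 4: cell (4,0)='T' (+3 fires, +8 burnt)
Step 5: cell (4,0)='F' (+2 fires, +3 burnt)
  -> target ignites at step 5
Step 6: cell (4,0)='.' (+2 fires, +2 burnt)
Step 7: cell (4,0)='.' (+0 fires, +2 burnt)
  fire out at step 7

5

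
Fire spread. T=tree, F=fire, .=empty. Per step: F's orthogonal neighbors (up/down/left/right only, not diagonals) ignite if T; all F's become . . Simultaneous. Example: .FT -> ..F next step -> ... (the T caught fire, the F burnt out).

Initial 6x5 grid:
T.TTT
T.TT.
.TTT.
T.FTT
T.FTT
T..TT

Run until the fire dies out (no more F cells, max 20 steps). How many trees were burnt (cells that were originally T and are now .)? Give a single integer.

Step 1: +3 fires, +2 burnt (F count now 3)
Step 2: +6 fires, +3 burnt (F count now 6)
Step 3: +3 fires, +6 burnt (F count now 3)
Step 4: +1 fires, +3 burnt (F count now 1)
Step 5: +1 fires, +1 burnt (F count now 1)
Step 6: +0 fires, +1 burnt (F count now 0)
Fire out after step 6
Initially T: 19, now '.': 25
Total burnt (originally-T cells now '.'): 14

Answer: 14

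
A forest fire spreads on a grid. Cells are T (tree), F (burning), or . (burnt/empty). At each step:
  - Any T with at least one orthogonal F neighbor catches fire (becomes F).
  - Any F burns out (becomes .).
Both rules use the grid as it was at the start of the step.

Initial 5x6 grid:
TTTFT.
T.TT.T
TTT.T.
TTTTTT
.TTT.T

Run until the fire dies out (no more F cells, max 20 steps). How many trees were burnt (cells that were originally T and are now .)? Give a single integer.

Step 1: +3 fires, +1 burnt (F count now 3)
Step 2: +2 fires, +3 burnt (F count now 2)
Step 3: +2 fires, +2 burnt (F count now 2)
Step 4: +3 fires, +2 burnt (F count now 3)
Step 5: +4 fires, +3 burnt (F count now 4)
Step 6: +4 fires, +4 burnt (F count now 4)
Step 7: +2 fires, +4 burnt (F count now 2)
Step 8: +1 fires, +2 burnt (F count now 1)
Step 9: +0 fires, +1 burnt (F count now 0)
Fire out after step 9
Initially T: 22, now '.': 29
Total burnt (originally-T cells now '.'): 21

Answer: 21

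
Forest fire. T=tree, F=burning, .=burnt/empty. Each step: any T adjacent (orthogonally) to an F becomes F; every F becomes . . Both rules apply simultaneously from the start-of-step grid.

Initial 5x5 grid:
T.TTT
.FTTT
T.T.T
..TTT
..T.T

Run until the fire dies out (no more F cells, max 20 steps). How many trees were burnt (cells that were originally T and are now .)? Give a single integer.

Step 1: +1 fires, +1 burnt (F count now 1)
Step 2: +3 fires, +1 burnt (F count now 3)
Step 3: +3 fires, +3 burnt (F count now 3)
Step 4: +4 fires, +3 burnt (F count now 4)
Step 5: +1 fires, +4 burnt (F count now 1)
Step 6: +1 fires, +1 burnt (F count now 1)
Step 7: +0 fires, +1 burnt (F count now 0)
Fire out after step 7
Initially T: 15, now '.': 23
Total burnt (originally-T cells now '.'): 13

Answer: 13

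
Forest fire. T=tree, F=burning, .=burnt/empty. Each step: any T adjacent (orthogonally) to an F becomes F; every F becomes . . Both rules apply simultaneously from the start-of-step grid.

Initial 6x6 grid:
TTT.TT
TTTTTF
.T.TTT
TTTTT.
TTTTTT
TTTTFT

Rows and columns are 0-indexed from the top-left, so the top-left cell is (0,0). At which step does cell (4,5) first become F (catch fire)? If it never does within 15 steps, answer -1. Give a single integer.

Step 1: cell (4,5)='T' (+6 fires, +2 burnt)
Step 2: cell (4,5)='F' (+7 fires, +6 burnt)
  -> target ignites at step 2
Step 3: cell (4,5)='.' (+5 fires, +7 burnt)
Step 4: cell (4,5)='.' (+5 fires, +5 burnt)
Step 5: cell (4,5)='.' (+5 fires, +5 burnt)
Step 6: cell (4,5)='.' (+2 fires, +5 burnt)
Step 7: cell (4,5)='.' (+0 fires, +2 burnt)
  fire out at step 7

2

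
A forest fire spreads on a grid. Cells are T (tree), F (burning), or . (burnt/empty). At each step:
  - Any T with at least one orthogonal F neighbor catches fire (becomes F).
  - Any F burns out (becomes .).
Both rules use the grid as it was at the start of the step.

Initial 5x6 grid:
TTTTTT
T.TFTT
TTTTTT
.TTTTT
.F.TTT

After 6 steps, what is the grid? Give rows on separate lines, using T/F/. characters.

Step 1: 5 trees catch fire, 2 burn out
  TTTFTT
  T.F.FT
  TTTFTT
  .FTTTT
  ...TTT
Step 2: 8 trees catch fire, 5 burn out
  TTF.FT
  T....F
  TFF.FT
  ..FFTT
  ...TTT
Step 3: 6 trees catch fire, 8 burn out
  TF...F
  T.....
  F....F
  ....FT
  ...FTT
Step 4: 4 trees catch fire, 6 burn out
  F.....
  F.....
  ......
  .....F
  ....FT
Step 5: 1 trees catch fire, 4 burn out
  ......
  ......
  ......
  ......
  .....F
Step 6: 0 trees catch fire, 1 burn out
  ......
  ......
  ......
  ......
  ......

......
......
......
......
......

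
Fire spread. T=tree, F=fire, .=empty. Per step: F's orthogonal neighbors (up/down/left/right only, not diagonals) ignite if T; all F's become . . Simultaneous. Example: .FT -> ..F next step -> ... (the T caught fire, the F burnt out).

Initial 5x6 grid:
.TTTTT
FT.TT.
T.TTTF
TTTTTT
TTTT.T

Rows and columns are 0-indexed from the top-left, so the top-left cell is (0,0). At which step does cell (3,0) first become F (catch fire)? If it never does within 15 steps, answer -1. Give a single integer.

Step 1: cell (3,0)='T' (+4 fires, +2 burnt)
Step 2: cell (3,0)='F' (+6 fires, +4 burnt)
  -> target ignites at step 2
Step 3: cell (3,0)='.' (+7 fires, +6 burnt)
Step 4: cell (3,0)='.' (+5 fires, +7 burnt)
Step 5: cell (3,0)='.' (+1 fires, +5 burnt)
Step 6: cell (3,0)='.' (+0 fires, +1 burnt)
  fire out at step 6

2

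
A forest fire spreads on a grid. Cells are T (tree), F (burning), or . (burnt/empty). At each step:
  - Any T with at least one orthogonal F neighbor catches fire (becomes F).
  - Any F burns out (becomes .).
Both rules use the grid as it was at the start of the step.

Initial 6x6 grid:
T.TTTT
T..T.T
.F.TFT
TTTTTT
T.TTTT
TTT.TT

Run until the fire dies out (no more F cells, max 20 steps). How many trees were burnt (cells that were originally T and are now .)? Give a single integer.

Step 1: +4 fires, +2 burnt (F count now 4)
Step 2: +7 fires, +4 burnt (F count now 7)
Step 3: +7 fires, +7 burnt (F count now 7)
Step 4: +5 fires, +7 burnt (F count now 5)
Step 5: +1 fires, +5 burnt (F count now 1)
Step 6: +0 fires, +1 burnt (F count now 0)
Fire out after step 6
Initially T: 26, now '.': 34
Total burnt (originally-T cells now '.'): 24

Answer: 24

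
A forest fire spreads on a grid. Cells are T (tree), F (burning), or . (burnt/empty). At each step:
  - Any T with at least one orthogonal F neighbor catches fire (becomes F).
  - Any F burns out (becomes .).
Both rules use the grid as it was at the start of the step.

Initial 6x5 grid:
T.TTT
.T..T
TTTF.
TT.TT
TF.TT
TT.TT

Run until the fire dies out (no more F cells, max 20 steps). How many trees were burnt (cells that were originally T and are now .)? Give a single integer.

Step 1: +5 fires, +2 burnt (F count now 5)
Step 2: +5 fires, +5 burnt (F count now 5)
Step 3: +4 fires, +5 burnt (F count now 4)
Step 4: +1 fires, +4 burnt (F count now 1)
Step 5: +0 fires, +1 burnt (F count now 0)
Fire out after step 5
Initially T: 20, now '.': 25
Total burnt (originally-T cells now '.'): 15

Answer: 15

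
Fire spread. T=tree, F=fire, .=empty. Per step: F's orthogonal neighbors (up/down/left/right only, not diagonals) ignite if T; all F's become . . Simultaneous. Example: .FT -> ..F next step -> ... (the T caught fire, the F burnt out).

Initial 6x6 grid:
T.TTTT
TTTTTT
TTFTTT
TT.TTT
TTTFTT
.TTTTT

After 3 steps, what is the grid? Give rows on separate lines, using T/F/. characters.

Step 1: 7 trees catch fire, 2 burn out
  T.TTTT
  TTFTTT
  TF.FTT
  TT.FTT
  TTF.FT
  .TTFTT
Step 2: 11 trees catch fire, 7 burn out
  T.FTTT
  TF.FTT
  F...FT
  TF..FT
  TF...F
  .TF.FT
Step 3: 9 trees catch fire, 11 burn out
  T..FTT
  F...FT
  .....F
  F....F
  F.....
  .F...F

T..FTT
F...FT
.....F
F....F
F.....
.F...F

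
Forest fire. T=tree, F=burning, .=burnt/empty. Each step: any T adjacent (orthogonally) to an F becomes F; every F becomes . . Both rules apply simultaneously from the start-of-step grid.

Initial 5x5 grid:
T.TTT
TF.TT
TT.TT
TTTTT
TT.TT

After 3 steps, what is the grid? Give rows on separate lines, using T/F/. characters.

Step 1: 2 trees catch fire, 1 burn out
  T.TTT
  F..TT
  TF.TT
  TTTTT
  TT.TT
Step 2: 3 trees catch fire, 2 burn out
  F.TTT
  ...TT
  F..TT
  TFTTT
  TT.TT
Step 3: 3 trees catch fire, 3 burn out
  ..TTT
  ...TT
  ...TT
  F.FTT
  TF.TT

..TTT
...TT
...TT
F.FTT
TF.TT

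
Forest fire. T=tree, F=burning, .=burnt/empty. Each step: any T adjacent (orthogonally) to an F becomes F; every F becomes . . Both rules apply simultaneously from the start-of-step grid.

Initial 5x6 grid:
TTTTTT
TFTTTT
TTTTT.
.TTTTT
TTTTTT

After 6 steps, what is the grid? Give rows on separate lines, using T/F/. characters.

Step 1: 4 trees catch fire, 1 burn out
  TFTTTT
  F.FTTT
  TFTTT.
  .TTTTT
  TTTTTT
Step 2: 6 trees catch fire, 4 burn out
  F.FTTT
  ...FTT
  F.FTT.
  .FTTTT
  TTTTTT
Step 3: 5 trees catch fire, 6 burn out
  ...FTT
  ....FT
  ...FT.
  ..FTTT
  TFTTTT
Step 4: 6 trees catch fire, 5 burn out
  ....FT
  .....F
  ....F.
  ...FTT
  F.FTTT
Step 5: 3 trees catch fire, 6 burn out
  .....F
  ......
  ......
  ....FT
  ...FTT
Step 6: 2 trees catch fire, 3 burn out
  ......
  ......
  ......
  .....F
  ....FT

......
......
......
.....F
....FT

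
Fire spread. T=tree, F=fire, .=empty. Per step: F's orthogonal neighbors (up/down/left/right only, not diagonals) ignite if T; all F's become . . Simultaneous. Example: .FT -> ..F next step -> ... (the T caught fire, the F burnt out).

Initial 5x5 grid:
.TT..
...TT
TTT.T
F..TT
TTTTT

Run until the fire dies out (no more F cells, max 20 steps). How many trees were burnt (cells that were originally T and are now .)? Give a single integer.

Answer: 13

Derivation:
Step 1: +2 fires, +1 burnt (F count now 2)
Step 2: +2 fires, +2 burnt (F count now 2)
Step 3: +2 fires, +2 burnt (F count now 2)
Step 4: +1 fires, +2 burnt (F count now 1)
Step 5: +2 fires, +1 burnt (F count now 2)
Step 6: +1 fires, +2 burnt (F count now 1)
Step 7: +1 fires, +1 burnt (F count now 1)
Step 8: +1 fires, +1 burnt (F count now 1)
Step 9: +1 fires, +1 burnt (F count now 1)
Step 10: +0 fires, +1 burnt (F count now 0)
Fire out after step 10
Initially T: 15, now '.': 23
Total burnt (originally-T cells now '.'): 13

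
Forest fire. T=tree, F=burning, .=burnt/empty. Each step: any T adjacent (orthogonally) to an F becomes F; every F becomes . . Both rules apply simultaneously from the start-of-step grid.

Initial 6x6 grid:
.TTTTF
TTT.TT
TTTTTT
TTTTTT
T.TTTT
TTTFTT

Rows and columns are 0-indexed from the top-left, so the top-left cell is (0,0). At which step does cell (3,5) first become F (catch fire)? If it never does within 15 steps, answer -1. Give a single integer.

Step 1: cell (3,5)='T' (+5 fires, +2 burnt)
Step 2: cell (3,5)='T' (+8 fires, +5 burnt)
Step 3: cell (3,5)='F' (+8 fires, +8 burnt)
  -> target ignites at step 3
Step 4: cell (3,5)='.' (+5 fires, +8 burnt)
Step 5: cell (3,5)='.' (+3 fires, +5 burnt)
Step 6: cell (3,5)='.' (+2 fires, +3 burnt)
Step 7: cell (3,5)='.' (+0 fires, +2 burnt)
  fire out at step 7

3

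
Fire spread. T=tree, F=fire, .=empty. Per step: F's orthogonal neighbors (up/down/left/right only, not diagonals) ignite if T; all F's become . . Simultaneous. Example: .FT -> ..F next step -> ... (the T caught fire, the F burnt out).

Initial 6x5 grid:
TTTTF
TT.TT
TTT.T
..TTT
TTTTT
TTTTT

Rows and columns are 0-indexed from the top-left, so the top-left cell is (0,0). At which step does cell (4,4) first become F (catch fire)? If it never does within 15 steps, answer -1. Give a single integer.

Step 1: cell (4,4)='T' (+2 fires, +1 burnt)
Step 2: cell (4,4)='T' (+3 fires, +2 burnt)
Step 3: cell (4,4)='T' (+2 fires, +3 burnt)
Step 4: cell (4,4)='F' (+4 fires, +2 burnt)
  -> target ignites at step 4
Step 5: cell (4,4)='.' (+5 fires, +4 burnt)
Step 6: cell (4,4)='.' (+4 fires, +5 burnt)
Step 7: cell (4,4)='.' (+2 fires, +4 burnt)
Step 8: cell (4,4)='.' (+2 fires, +2 burnt)
Step 9: cell (4,4)='.' (+1 fires, +2 burnt)
Step 10: cell (4,4)='.' (+0 fires, +1 burnt)
  fire out at step 10

4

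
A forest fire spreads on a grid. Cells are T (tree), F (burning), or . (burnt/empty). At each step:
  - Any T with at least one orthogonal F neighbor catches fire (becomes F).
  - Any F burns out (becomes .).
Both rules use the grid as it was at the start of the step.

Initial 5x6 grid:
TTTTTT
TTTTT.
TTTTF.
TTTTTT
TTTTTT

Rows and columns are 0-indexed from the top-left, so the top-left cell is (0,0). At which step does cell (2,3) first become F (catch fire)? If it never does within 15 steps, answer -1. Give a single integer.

Step 1: cell (2,3)='F' (+3 fires, +1 burnt)
  -> target ignites at step 1
Step 2: cell (2,3)='.' (+6 fires, +3 burnt)
Step 3: cell (2,3)='.' (+7 fires, +6 burnt)
Step 4: cell (2,3)='.' (+5 fires, +7 burnt)
Step 5: cell (2,3)='.' (+4 fires, +5 burnt)
Step 6: cell (2,3)='.' (+2 fires, +4 burnt)
Step 7: cell (2,3)='.' (+0 fires, +2 burnt)
  fire out at step 7

1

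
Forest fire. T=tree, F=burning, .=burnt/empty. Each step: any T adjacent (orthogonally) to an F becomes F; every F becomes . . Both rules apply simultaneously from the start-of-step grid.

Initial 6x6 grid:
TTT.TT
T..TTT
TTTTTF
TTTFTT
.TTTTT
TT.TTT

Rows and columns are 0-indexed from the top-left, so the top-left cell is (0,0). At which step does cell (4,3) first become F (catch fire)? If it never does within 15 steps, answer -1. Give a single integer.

Step 1: cell (4,3)='F' (+7 fires, +2 burnt)
  -> target ignites at step 1
Step 2: cell (4,3)='.' (+9 fires, +7 burnt)
Step 3: cell (4,3)='.' (+6 fires, +9 burnt)
Step 4: cell (4,3)='.' (+2 fires, +6 burnt)
Step 5: cell (4,3)='.' (+2 fires, +2 burnt)
Step 6: cell (4,3)='.' (+1 fires, +2 burnt)
Step 7: cell (4,3)='.' (+1 fires, +1 burnt)
Step 8: cell (4,3)='.' (+1 fires, +1 burnt)
Step 9: cell (4,3)='.' (+0 fires, +1 burnt)
  fire out at step 9

1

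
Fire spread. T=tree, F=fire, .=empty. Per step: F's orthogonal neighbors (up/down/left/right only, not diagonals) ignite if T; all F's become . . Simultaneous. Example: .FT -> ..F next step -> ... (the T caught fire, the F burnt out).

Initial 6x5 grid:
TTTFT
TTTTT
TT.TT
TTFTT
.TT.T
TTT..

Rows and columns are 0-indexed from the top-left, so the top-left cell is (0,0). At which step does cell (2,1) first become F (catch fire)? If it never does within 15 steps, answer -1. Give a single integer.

Step 1: cell (2,1)='T' (+6 fires, +2 burnt)
Step 2: cell (2,1)='F' (+9 fires, +6 burnt)
  -> target ignites at step 2
Step 3: cell (2,1)='.' (+6 fires, +9 burnt)
Step 4: cell (2,1)='.' (+2 fires, +6 burnt)
Step 5: cell (2,1)='.' (+0 fires, +2 burnt)
  fire out at step 5

2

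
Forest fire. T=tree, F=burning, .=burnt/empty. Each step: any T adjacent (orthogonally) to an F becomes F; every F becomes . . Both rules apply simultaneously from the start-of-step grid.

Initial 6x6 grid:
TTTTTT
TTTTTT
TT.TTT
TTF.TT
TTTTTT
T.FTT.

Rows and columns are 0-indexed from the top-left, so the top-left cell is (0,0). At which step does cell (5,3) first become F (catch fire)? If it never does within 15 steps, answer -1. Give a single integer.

Step 1: cell (5,3)='F' (+3 fires, +2 burnt)
  -> target ignites at step 1
Step 2: cell (5,3)='.' (+5 fires, +3 burnt)
Step 3: cell (5,3)='.' (+4 fires, +5 burnt)
Step 4: cell (5,3)='.' (+6 fires, +4 burnt)
Step 5: cell (5,3)='.' (+5 fires, +6 burnt)
Step 6: cell (5,3)='.' (+4 fires, +5 burnt)
Step 7: cell (5,3)='.' (+2 fires, +4 burnt)
Step 8: cell (5,3)='.' (+1 fires, +2 burnt)
Step 9: cell (5,3)='.' (+0 fires, +1 burnt)
  fire out at step 9

1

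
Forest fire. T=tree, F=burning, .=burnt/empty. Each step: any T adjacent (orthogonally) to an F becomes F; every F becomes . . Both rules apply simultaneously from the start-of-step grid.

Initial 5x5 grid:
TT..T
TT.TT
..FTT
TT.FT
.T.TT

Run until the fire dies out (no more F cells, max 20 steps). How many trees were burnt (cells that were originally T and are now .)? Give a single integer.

Answer: 8

Derivation:
Step 1: +3 fires, +2 burnt (F count now 3)
Step 2: +3 fires, +3 burnt (F count now 3)
Step 3: +1 fires, +3 burnt (F count now 1)
Step 4: +1 fires, +1 burnt (F count now 1)
Step 5: +0 fires, +1 burnt (F count now 0)
Fire out after step 5
Initially T: 15, now '.': 18
Total burnt (originally-T cells now '.'): 8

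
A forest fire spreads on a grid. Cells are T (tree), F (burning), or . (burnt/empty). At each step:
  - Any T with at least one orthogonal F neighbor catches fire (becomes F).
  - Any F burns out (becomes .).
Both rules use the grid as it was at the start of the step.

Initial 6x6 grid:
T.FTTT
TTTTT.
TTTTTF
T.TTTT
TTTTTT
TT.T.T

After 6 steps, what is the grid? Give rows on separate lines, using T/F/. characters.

Step 1: 4 trees catch fire, 2 burn out
  T..FTT
  TTFTT.
  TTTTF.
  T.TTTF
  TTTTTT
  TT.T.T
Step 2: 8 trees catch fire, 4 burn out
  T...FT
  TF.FF.
  TTFF..
  T.TTF.
  TTTTTF
  TT.T.T
Step 3: 7 trees catch fire, 8 burn out
  T....F
  F.....
  TF....
  T.FF..
  TTTTF.
  TT.T.F
Step 4: 4 trees catch fire, 7 burn out
  F.....
  ......
  F.....
  T.....
  TTFF..
  TT.T..
Step 5: 3 trees catch fire, 4 burn out
  ......
  ......
  ......
  F.....
  TF....
  TT.F..
Step 6: 2 trees catch fire, 3 burn out
  ......
  ......
  ......
  ......
  F.....
  TF....

......
......
......
......
F.....
TF....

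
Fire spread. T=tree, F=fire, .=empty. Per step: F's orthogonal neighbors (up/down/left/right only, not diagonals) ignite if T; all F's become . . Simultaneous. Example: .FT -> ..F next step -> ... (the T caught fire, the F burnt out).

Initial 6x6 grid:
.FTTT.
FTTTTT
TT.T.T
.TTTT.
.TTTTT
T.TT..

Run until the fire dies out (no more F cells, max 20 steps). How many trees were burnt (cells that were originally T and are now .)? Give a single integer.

Answer: 23

Derivation:
Step 1: +3 fires, +2 burnt (F count now 3)
Step 2: +3 fires, +3 burnt (F count now 3)
Step 3: +3 fires, +3 burnt (F count now 3)
Step 4: +4 fires, +3 burnt (F count now 4)
Step 5: +3 fires, +4 burnt (F count now 3)
Step 6: +4 fires, +3 burnt (F count now 4)
Step 7: +2 fires, +4 burnt (F count now 2)
Step 8: +1 fires, +2 burnt (F count now 1)
Step 9: +0 fires, +1 burnt (F count now 0)
Fire out after step 9
Initially T: 24, now '.': 35
Total burnt (originally-T cells now '.'): 23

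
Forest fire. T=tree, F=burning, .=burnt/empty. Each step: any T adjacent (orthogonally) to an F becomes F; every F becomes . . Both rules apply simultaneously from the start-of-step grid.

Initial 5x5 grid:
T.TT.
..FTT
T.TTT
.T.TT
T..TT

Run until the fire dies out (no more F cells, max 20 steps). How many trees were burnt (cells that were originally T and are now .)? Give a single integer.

Step 1: +3 fires, +1 burnt (F count now 3)
Step 2: +3 fires, +3 burnt (F count now 3)
Step 3: +2 fires, +3 burnt (F count now 2)
Step 4: +2 fires, +2 burnt (F count now 2)
Step 5: +1 fires, +2 burnt (F count now 1)
Step 6: +0 fires, +1 burnt (F count now 0)
Fire out after step 6
Initially T: 15, now '.': 21
Total burnt (originally-T cells now '.'): 11

Answer: 11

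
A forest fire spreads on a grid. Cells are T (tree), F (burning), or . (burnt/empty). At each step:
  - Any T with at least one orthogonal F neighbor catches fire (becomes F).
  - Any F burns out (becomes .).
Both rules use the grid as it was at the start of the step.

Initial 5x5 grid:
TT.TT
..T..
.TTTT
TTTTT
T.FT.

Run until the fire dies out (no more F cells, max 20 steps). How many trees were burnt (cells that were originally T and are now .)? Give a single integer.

Step 1: +2 fires, +1 burnt (F count now 2)
Step 2: +3 fires, +2 burnt (F count now 3)
Step 3: +5 fires, +3 burnt (F count now 5)
Step 4: +2 fires, +5 burnt (F count now 2)
Step 5: +0 fires, +2 burnt (F count now 0)
Fire out after step 5
Initially T: 16, now '.': 21
Total burnt (originally-T cells now '.'): 12

Answer: 12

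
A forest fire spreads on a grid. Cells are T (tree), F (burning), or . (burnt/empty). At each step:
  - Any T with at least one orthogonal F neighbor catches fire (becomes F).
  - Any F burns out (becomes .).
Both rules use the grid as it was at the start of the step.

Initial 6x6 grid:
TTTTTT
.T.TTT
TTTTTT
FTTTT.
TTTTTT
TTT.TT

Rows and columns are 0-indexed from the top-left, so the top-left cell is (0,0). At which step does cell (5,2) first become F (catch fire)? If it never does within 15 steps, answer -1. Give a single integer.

Step 1: cell (5,2)='T' (+3 fires, +1 burnt)
Step 2: cell (5,2)='T' (+4 fires, +3 burnt)
Step 3: cell (5,2)='T' (+5 fires, +4 burnt)
Step 4: cell (5,2)='F' (+5 fires, +5 burnt)
  -> target ignites at step 4
Step 5: cell (5,2)='.' (+5 fires, +5 burnt)
Step 6: cell (5,2)='.' (+5 fires, +5 burnt)
Step 7: cell (5,2)='.' (+3 fires, +5 burnt)
Step 8: cell (5,2)='.' (+1 fires, +3 burnt)
Step 9: cell (5,2)='.' (+0 fires, +1 burnt)
  fire out at step 9

4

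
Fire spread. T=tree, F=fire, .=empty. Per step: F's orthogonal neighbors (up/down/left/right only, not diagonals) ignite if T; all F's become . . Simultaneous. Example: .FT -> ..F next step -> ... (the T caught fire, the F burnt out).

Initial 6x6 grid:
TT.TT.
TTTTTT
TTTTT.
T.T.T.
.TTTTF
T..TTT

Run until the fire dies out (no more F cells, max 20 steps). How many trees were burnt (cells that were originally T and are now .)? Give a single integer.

Step 1: +2 fires, +1 burnt (F count now 2)
Step 2: +3 fires, +2 burnt (F count now 3)
Step 3: +3 fires, +3 burnt (F count now 3)
Step 4: +4 fires, +3 burnt (F count now 4)
Step 5: +4 fires, +4 burnt (F count now 4)
Step 6: +3 fires, +4 burnt (F count now 3)
Step 7: +2 fires, +3 burnt (F count now 2)
Step 8: +3 fires, +2 burnt (F count now 3)
Step 9: +1 fires, +3 burnt (F count now 1)
Step 10: +0 fires, +1 burnt (F count now 0)
Fire out after step 10
Initially T: 26, now '.': 35
Total burnt (originally-T cells now '.'): 25

Answer: 25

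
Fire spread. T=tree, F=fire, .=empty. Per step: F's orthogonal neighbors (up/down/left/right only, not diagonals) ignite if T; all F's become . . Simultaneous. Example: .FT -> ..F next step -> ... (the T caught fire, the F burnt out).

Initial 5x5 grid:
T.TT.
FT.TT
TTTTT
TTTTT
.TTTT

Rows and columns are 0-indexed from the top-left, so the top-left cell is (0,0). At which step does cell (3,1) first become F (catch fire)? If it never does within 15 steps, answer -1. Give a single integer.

Step 1: cell (3,1)='T' (+3 fires, +1 burnt)
Step 2: cell (3,1)='T' (+2 fires, +3 burnt)
Step 3: cell (3,1)='F' (+2 fires, +2 burnt)
  -> target ignites at step 3
Step 4: cell (3,1)='.' (+3 fires, +2 burnt)
Step 5: cell (3,1)='.' (+4 fires, +3 burnt)
Step 6: cell (3,1)='.' (+4 fires, +4 burnt)
Step 7: cell (3,1)='.' (+2 fires, +4 burnt)
Step 8: cell (3,1)='.' (+0 fires, +2 burnt)
  fire out at step 8

3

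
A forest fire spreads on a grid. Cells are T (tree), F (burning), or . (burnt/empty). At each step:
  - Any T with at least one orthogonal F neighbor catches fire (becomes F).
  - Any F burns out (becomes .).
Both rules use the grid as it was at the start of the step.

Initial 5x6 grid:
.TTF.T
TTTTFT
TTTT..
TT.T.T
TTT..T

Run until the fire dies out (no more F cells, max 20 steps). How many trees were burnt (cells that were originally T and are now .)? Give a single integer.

Answer: 18

Derivation:
Step 1: +3 fires, +2 burnt (F count now 3)
Step 2: +4 fires, +3 burnt (F count now 4)
Step 3: +3 fires, +4 burnt (F count now 3)
Step 4: +2 fires, +3 burnt (F count now 2)
Step 5: +2 fires, +2 burnt (F count now 2)
Step 6: +2 fires, +2 burnt (F count now 2)
Step 7: +2 fires, +2 burnt (F count now 2)
Step 8: +0 fires, +2 burnt (F count now 0)
Fire out after step 8
Initially T: 20, now '.': 28
Total burnt (originally-T cells now '.'): 18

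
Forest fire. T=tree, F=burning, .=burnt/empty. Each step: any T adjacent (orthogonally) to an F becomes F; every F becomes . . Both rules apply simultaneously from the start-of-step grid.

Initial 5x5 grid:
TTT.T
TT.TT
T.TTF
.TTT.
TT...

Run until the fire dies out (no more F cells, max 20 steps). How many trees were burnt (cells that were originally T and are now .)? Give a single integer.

Step 1: +2 fires, +1 burnt (F count now 2)
Step 2: +4 fires, +2 burnt (F count now 4)
Step 3: +1 fires, +4 burnt (F count now 1)
Step 4: +1 fires, +1 burnt (F count now 1)
Step 5: +1 fires, +1 burnt (F count now 1)
Step 6: +1 fires, +1 burnt (F count now 1)
Step 7: +0 fires, +1 burnt (F count now 0)
Fire out after step 7
Initially T: 16, now '.': 19
Total burnt (originally-T cells now '.'): 10

Answer: 10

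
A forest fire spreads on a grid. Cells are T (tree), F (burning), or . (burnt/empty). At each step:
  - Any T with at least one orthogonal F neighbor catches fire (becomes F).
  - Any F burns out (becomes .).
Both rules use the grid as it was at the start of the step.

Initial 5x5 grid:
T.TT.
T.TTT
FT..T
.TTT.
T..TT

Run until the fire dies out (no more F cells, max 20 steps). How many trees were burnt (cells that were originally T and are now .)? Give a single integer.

Answer: 8

Derivation:
Step 1: +2 fires, +1 burnt (F count now 2)
Step 2: +2 fires, +2 burnt (F count now 2)
Step 3: +1 fires, +2 burnt (F count now 1)
Step 4: +1 fires, +1 burnt (F count now 1)
Step 5: +1 fires, +1 burnt (F count now 1)
Step 6: +1 fires, +1 burnt (F count now 1)
Step 7: +0 fires, +1 burnt (F count now 0)
Fire out after step 7
Initially T: 15, now '.': 18
Total burnt (originally-T cells now '.'): 8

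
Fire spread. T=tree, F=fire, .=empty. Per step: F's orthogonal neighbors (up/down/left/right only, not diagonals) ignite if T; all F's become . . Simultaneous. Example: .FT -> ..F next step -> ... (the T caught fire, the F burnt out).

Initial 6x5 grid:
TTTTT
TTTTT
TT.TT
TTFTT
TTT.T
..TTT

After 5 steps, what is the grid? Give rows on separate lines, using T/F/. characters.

Step 1: 3 trees catch fire, 1 burn out
  TTTTT
  TTTTT
  TT.TT
  TF.FT
  TTF.T
  ..TTT
Step 2: 6 trees catch fire, 3 burn out
  TTTTT
  TTTTT
  TF.FT
  F...F
  TF..T
  ..FTT
Step 3: 7 trees catch fire, 6 burn out
  TTTTT
  TFTFT
  F...F
  .....
  F...F
  ...FT
Step 4: 6 trees catch fire, 7 burn out
  TFTFT
  F.F.F
  .....
  .....
  .....
  ....F
Step 5: 3 trees catch fire, 6 burn out
  F.F.F
  .....
  .....
  .....
  .....
  .....

F.F.F
.....
.....
.....
.....
.....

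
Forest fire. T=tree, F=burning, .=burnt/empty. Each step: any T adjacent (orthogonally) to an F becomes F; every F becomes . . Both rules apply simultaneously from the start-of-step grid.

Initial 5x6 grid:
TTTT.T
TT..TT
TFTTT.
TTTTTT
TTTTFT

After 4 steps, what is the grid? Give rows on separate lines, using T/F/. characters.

Step 1: 7 trees catch fire, 2 burn out
  TTTT.T
  TF..TT
  F.FTT.
  TFTTFT
  TTTF.F
Step 2: 10 trees catch fire, 7 burn out
  TFTT.T
  F...TT
  ...FF.
  F.FF.F
  TFF...
Step 3: 4 trees catch fire, 10 burn out
  F.FT.T
  ....FT
  ......
  ......
  F.....
Step 4: 2 trees catch fire, 4 burn out
  ...F.T
  .....F
  ......
  ......
  ......

...F.T
.....F
......
......
......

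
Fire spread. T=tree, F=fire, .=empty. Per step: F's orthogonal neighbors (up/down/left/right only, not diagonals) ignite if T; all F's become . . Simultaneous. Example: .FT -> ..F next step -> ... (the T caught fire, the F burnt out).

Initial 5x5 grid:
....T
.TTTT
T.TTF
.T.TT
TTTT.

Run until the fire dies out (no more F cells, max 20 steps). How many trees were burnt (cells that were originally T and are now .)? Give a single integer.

Answer: 14

Derivation:
Step 1: +3 fires, +1 burnt (F count now 3)
Step 2: +4 fires, +3 burnt (F count now 4)
Step 3: +2 fires, +4 burnt (F count now 2)
Step 4: +2 fires, +2 burnt (F count now 2)
Step 5: +1 fires, +2 burnt (F count now 1)
Step 6: +2 fires, +1 burnt (F count now 2)
Step 7: +0 fires, +2 burnt (F count now 0)
Fire out after step 7
Initially T: 15, now '.': 24
Total burnt (originally-T cells now '.'): 14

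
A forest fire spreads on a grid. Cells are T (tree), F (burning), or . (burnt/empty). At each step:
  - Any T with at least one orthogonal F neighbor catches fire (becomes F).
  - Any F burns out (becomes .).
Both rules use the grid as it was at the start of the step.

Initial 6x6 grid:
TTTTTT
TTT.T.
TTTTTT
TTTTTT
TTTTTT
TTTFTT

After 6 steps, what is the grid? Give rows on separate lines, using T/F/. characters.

Step 1: 3 trees catch fire, 1 burn out
  TTTTTT
  TTT.T.
  TTTTTT
  TTTTTT
  TTTFTT
  TTF.FT
Step 2: 5 trees catch fire, 3 burn out
  TTTTTT
  TTT.T.
  TTTTTT
  TTTFTT
  TTF.FT
  TF...F
Step 3: 6 trees catch fire, 5 burn out
  TTTTTT
  TTT.T.
  TTTFTT
  TTF.FT
  TF...F
  F.....
Step 4: 5 trees catch fire, 6 burn out
  TTTTTT
  TTT.T.
  TTF.FT
  TF...F
  F.....
  ......
Step 5: 5 trees catch fire, 5 burn out
  TTTTTT
  TTF.F.
  TF...F
  F.....
  ......
  ......
Step 6: 4 trees catch fire, 5 burn out
  TTFTFT
  TF....
  F.....
  ......
  ......
  ......

TTFTFT
TF....
F.....
......
......
......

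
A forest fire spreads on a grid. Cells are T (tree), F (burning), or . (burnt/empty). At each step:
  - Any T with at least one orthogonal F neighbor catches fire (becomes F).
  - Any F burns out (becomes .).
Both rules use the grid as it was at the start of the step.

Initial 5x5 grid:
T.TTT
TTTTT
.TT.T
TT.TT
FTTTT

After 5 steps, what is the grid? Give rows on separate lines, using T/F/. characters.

Step 1: 2 trees catch fire, 1 burn out
  T.TTT
  TTTTT
  .TT.T
  FT.TT
  .FTTT
Step 2: 2 trees catch fire, 2 burn out
  T.TTT
  TTTTT
  .TT.T
  .F.TT
  ..FTT
Step 3: 2 trees catch fire, 2 burn out
  T.TTT
  TTTTT
  .FT.T
  ...TT
  ...FT
Step 4: 4 trees catch fire, 2 burn out
  T.TTT
  TFTTT
  ..F.T
  ...FT
  ....F
Step 5: 3 trees catch fire, 4 burn out
  T.TTT
  F.FTT
  ....T
  ....F
  .....

T.TTT
F.FTT
....T
....F
.....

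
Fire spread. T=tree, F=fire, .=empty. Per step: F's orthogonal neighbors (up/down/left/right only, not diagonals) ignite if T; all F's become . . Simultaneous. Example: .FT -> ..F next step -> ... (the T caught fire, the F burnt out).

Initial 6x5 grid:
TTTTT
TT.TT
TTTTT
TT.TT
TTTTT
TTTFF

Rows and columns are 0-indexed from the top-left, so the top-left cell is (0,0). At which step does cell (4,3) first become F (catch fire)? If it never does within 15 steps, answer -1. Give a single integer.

Step 1: cell (4,3)='F' (+3 fires, +2 burnt)
  -> target ignites at step 1
Step 2: cell (4,3)='.' (+4 fires, +3 burnt)
Step 3: cell (4,3)='.' (+4 fires, +4 burnt)
Step 4: cell (4,3)='.' (+5 fires, +4 burnt)
Step 5: cell (4,3)='.' (+4 fires, +5 burnt)
Step 6: cell (4,3)='.' (+3 fires, +4 burnt)
Step 7: cell (4,3)='.' (+2 fires, +3 burnt)
Step 8: cell (4,3)='.' (+1 fires, +2 burnt)
Step 9: cell (4,3)='.' (+0 fires, +1 burnt)
  fire out at step 9

1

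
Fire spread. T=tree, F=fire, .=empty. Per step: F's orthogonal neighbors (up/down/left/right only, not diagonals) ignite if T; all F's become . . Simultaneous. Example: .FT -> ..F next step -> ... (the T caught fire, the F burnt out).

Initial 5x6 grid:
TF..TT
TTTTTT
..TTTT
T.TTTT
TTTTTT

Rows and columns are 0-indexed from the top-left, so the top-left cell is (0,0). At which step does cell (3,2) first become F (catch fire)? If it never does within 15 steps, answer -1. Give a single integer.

Step 1: cell (3,2)='T' (+2 fires, +1 burnt)
Step 2: cell (3,2)='T' (+2 fires, +2 burnt)
Step 3: cell (3,2)='T' (+2 fires, +2 burnt)
Step 4: cell (3,2)='F' (+3 fires, +2 burnt)
  -> target ignites at step 4
Step 5: cell (3,2)='.' (+5 fires, +3 burnt)
Step 6: cell (3,2)='.' (+5 fires, +5 burnt)
Step 7: cell (3,2)='.' (+3 fires, +5 burnt)
Step 8: cell (3,2)='.' (+2 fires, +3 burnt)
Step 9: cell (3,2)='.' (+0 fires, +2 burnt)
  fire out at step 9

4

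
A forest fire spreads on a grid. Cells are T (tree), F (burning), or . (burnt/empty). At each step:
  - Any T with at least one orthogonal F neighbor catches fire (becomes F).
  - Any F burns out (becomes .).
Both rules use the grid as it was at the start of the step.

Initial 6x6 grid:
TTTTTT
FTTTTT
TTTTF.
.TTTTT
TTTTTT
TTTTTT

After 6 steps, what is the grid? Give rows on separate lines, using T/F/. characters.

Step 1: 6 trees catch fire, 2 burn out
  FTTTTT
  .FTTFT
  FTTF..
  .TTTFT
  TTTTTT
  TTTTTT
Step 2: 10 trees catch fire, 6 burn out
  .FTTFT
  ..FF.F
  .FF...
  .TTF.F
  TTTTFT
  TTTTTT
Step 3: 8 trees catch fire, 10 burn out
  ..FF.F
  ......
  ......
  .FF...
  TTTF.F
  TTTTFT
Step 4: 4 trees catch fire, 8 burn out
  ......
  ......
  ......
  ......
  TFF...
  TTTF.F
Step 5: 3 trees catch fire, 4 burn out
  ......
  ......
  ......
  ......
  F.....
  TFF...
Step 6: 1 trees catch fire, 3 burn out
  ......
  ......
  ......
  ......
  ......
  F.....

......
......
......
......
......
F.....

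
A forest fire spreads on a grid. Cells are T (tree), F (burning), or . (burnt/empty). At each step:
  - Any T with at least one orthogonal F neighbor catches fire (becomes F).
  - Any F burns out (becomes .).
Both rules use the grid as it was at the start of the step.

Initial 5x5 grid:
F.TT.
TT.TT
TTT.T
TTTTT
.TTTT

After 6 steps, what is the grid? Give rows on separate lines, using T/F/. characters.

Step 1: 1 trees catch fire, 1 burn out
  ..TT.
  FT.TT
  TTT.T
  TTTTT
  .TTTT
Step 2: 2 trees catch fire, 1 burn out
  ..TT.
  .F.TT
  FTT.T
  TTTTT
  .TTTT
Step 3: 2 trees catch fire, 2 burn out
  ..TT.
  ...TT
  .FT.T
  FTTTT
  .TTTT
Step 4: 2 trees catch fire, 2 burn out
  ..TT.
  ...TT
  ..F.T
  .FTTT
  .TTTT
Step 5: 2 trees catch fire, 2 burn out
  ..TT.
  ...TT
  ....T
  ..FTT
  .FTTT
Step 6: 2 trees catch fire, 2 burn out
  ..TT.
  ...TT
  ....T
  ...FT
  ..FTT

..TT.
...TT
....T
...FT
..FTT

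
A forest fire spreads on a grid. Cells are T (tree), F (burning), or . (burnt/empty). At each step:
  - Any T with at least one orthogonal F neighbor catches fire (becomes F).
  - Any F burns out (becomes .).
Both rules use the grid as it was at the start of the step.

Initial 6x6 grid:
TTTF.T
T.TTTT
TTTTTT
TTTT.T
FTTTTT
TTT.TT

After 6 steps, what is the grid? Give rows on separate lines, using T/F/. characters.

Step 1: 5 trees catch fire, 2 burn out
  TTF..T
  T.TFTT
  TTTTTT
  FTTT.T
  .FTTTT
  FTT.TT
Step 2: 8 trees catch fire, 5 burn out
  TF...T
  T.F.FT
  FTTFTT
  .FTT.T
  ..FTTT
  .FT.TT
Step 3: 10 trees catch fire, 8 burn out
  F....T
  F....F
  .FF.FT
  ..FF.T
  ...FTT
  ..F.TT
Step 4: 3 trees catch fire, 10 burn out
  .....F
  ......
  .....F
  .....T
  ....FT
  ....TT
Step 5: 3 trees catch fire, 3 burn out
  ......
  ......
  ......
  .....F
  .....F
  ....FT
Step 6: 1 trees catch fire, 3 burn out
  ......
  ......
  ......
  ......
  ......
  .....F

......
......
......
......
......
.....F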